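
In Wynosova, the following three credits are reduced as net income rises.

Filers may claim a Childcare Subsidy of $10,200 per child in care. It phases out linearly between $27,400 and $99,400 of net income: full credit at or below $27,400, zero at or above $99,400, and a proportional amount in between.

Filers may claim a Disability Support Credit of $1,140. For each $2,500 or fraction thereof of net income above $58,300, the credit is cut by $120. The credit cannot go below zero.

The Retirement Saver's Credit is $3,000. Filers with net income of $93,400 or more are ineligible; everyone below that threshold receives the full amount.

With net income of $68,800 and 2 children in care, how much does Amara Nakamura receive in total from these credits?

$12,210

Childcare Subsidy: base = 2 × $10,200 = $20,400. $68,800 is $41,400 into a $72,000 phase-out range, leaving 30,600/72,000 of the credit: $20,400 × 30,600/72,000 = $8,670.
Disability Support Credit: income exceeds $58,300 by $10,500, which is 5 full-or-partial $2,500 increments; reduction = 5 × $120 = $600, leaving $540.
Retirement Saver's Credit: $68,800 is below the $93,400 cutoff, so the full $3,000 applies.
Total: $8,670 + $540 + $3,000 = $12,210.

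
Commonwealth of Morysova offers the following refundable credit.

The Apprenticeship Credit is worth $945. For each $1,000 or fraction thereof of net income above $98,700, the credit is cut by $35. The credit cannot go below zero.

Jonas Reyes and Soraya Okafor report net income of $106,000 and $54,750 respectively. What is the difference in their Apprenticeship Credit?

$280

Jonas ($106,000): Apprenticeship Credit: income exceeds $98,700 by $7,300, which is 8 full-or-partial $1,000 increments; reduction = 8 × $35 = $280, leaving $665.
Soraya ($54,750): Apprenticeship Credit: $54,750 is at or below the $98,700 threshold, so the full $945 applies.
Difference: |$665 − $945| = $280.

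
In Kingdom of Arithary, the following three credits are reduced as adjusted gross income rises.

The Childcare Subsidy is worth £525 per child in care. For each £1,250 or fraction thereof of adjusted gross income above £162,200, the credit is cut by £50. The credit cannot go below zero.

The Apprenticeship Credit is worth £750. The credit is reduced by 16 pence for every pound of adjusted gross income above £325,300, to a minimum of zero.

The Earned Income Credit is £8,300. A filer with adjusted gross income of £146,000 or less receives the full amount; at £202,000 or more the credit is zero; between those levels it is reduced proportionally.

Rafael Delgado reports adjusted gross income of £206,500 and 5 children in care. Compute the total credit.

£1,575

Childcare Subsidy: base = 5 × £525 = £2,625. income exceeds £162,200 by £44,300, which is 36 full-or-partial £1,250 increments; reduction = 36 × £50 = £1,800, leaving £825.
Apprenticeship Credit: £206,500 is at or below the £325,300 threshold, so the full £750 applies.
Earned Income Credit: £206,500 is at or above £202,000, so the credit is £0.
Total: £825 + £750 + £0 = £1,575.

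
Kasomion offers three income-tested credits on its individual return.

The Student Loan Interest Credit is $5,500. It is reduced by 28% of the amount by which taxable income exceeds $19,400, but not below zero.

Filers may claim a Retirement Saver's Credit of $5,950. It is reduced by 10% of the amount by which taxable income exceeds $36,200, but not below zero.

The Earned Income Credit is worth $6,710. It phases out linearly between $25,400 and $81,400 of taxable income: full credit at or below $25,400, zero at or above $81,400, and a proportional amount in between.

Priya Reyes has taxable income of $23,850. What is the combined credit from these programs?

$16,914

Student Loan Interest Credit: 28% of the $4,450 excess over $19,400 is $1,246; credit = $5,500 − $1,246 = $4,254.
Retirement Saver's Credit: $23,850 is at or below the $36,200 threshold, so the full $5,950 applies.
Earned Income Credit: $23,850 is at or below the $25,400 threshold, so the full $6,710 applies.
Total: $4,254 + $5,950 + $6,710 = $16,914.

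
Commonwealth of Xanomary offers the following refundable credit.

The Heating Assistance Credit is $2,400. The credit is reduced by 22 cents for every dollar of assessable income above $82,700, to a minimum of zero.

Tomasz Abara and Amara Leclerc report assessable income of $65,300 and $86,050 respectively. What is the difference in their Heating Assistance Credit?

$737

Tomasz ($65,300): Heating Assistance Credit: $65,300 is at or below the $82,700 threshold, so the full $2,400 applies.
Amara ($86,050): Heating Assistance Credit: 22% of the $3,350 excess over $82,700 is $737; credit = $2,400 − $737 = $1,663.
Difference: |$2,400 − $1,663| = $737.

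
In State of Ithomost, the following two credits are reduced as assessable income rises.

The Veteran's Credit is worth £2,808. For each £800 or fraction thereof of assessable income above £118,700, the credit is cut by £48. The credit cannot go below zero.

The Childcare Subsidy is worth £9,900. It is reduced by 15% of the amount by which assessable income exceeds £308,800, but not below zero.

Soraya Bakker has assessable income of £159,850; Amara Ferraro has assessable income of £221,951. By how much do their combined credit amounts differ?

£312

Soraya (£159,850): Veteran's Credit: income exceeds £118,700 by £41,150, which is 52 full-or-partial £800 increments; reduction = 52 × £48 = £2,496, leaving £312. Childcare Subsidy: £159,850 is at or below the £308,800 threshold, so the full £9,900 applies. total £312 + £9,900 = £10,212
Amara (£221,951): Veteran's Credit: income exceeds £118,700 by £103,251 → 130 increments × £48 = £6,240 ≥ base, so the credit is £0. Childcare Subsidy: £221,951 is at or below the £308,800 threshold, so the full £9,900 applies. total £0 + £9,900 = £9,900
Difference: |£10,212 − £9,900| = £312.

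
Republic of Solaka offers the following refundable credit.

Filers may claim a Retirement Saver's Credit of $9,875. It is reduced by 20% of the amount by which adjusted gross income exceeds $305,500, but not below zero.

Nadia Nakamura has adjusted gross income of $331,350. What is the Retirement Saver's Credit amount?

$4,705

Retirement Saver's Credit: 20% of the $25,850 excess over $305,500 is $5,170; credit = $9,875 − $5,170 = $4,705.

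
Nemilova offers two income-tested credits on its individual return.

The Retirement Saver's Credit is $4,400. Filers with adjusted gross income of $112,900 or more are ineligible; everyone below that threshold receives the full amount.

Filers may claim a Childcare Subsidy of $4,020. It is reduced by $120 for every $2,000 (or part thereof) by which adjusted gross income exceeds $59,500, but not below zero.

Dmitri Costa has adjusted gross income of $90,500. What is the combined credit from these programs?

$6,500

Retirement Saver's Credit: $90,500 is below the $112,900 cutoff, so the full $4,400 applies.
Childcare Subsidy: income exceeds $59,500 by $31,000, which is 16 full-or-partial $2,000 increments; reduction = 16 × $120 = $1,920, leaving $2,100.
Total: $4,400 + $2,100 = $6,500.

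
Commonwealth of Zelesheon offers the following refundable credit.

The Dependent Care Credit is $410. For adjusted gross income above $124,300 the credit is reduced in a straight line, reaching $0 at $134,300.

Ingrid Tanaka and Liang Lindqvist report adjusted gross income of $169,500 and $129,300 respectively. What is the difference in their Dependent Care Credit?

$205

Ingrid ($169,500): Dependent Care Credit: $169,500 is at or above $134,300, so the credit is $0.
Liang ($129,300): Dependent Care Credit: $129,300 is $5,000 into a $10,000 phase-out range, leaving 5,000/10,000 of the credit: $410 × 5,000/10,000 = $205.
Difference: |$0 − $205| = $205.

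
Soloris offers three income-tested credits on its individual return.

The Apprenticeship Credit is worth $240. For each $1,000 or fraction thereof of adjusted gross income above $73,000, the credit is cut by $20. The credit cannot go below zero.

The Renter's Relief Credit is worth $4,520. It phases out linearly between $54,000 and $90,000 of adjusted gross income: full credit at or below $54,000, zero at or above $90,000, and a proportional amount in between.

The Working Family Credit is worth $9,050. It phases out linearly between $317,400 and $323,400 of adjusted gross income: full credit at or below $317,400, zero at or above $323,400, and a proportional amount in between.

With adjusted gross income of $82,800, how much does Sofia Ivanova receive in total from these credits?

Apprenticeship Credit: income exceeds $73,000 by $9,800, which is 10 full-or-partial $1,000 increments; reduction = 10 × $20 = $200, leaving $40.
Renter's Relief Credit: $82,800 is $28,800 into a $36,000 phase-out range, leaving 7,200/36,000 of the credit: $4,520 × 7,200/36,000 = $904.
Working Family Credit: $82,800 is at or below the $317,400 threshold, so the full $9,050 applies.
Total: $40 + $904 + $9,050 = $9,994.

$9,994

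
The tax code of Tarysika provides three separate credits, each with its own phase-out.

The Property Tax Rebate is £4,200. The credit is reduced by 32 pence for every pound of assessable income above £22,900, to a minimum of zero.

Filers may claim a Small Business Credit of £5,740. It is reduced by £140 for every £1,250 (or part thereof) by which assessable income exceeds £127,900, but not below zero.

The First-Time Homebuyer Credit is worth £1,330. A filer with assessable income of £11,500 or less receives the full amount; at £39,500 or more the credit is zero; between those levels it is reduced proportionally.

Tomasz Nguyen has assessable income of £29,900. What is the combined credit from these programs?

£8,156

Property Tax Rebate: 32% of the £7,000 excess over £22,900 is £2,240; credit = £4,200 − £2,240 = £1,960.
Small Business Credit: £29,900 is at or below the £127,900 threshold, so the full £5,740 applies.
First-Time Homebuyer Credit: £29,900 is £18,400 into a £28,000 phase-out range, leaving 9,600/28,000 of the credit: £1,330 × 9,600/28,000 = £456.
Total: £1,960 + £5,740 + £456 = £8,156.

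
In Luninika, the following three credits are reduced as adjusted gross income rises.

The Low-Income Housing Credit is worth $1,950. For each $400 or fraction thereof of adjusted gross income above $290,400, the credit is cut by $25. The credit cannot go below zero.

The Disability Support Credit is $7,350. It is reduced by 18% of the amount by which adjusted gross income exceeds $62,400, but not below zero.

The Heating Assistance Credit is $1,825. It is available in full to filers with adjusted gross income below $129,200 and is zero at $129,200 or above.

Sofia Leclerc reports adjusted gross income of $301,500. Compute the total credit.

$1,250

Low-Income Housing Credit: income exceeds $290,400 by $11,100, which is 28 full-or-partial $400 increments; reduction = 28 × $25 = $700, leaving $1,250.
Disability Support Credit: 18% of the $239,100 excess over $62,400 is $43,038 ≥ base, so the credit is $0.
Heating Assistance Credit: $301,500 meets or exceeds the $129,200 cutoff, so the credit is $0.
Total: $1,250 + $0 + $0 = $1,250.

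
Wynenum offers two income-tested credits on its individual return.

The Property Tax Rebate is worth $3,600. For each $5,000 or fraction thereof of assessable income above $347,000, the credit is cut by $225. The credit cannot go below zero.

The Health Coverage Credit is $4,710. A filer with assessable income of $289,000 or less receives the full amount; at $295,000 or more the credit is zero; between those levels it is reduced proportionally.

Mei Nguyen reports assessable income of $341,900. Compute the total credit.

Property Tax Rebate: $341,900 is at or below the $347,000 threshold, so the full $3,600 applies.
Health Coverage Credit: $341,900 is at or above $295,000, so the credit is $0.
Total: $3,600 + $0 = $3,600.

$3,600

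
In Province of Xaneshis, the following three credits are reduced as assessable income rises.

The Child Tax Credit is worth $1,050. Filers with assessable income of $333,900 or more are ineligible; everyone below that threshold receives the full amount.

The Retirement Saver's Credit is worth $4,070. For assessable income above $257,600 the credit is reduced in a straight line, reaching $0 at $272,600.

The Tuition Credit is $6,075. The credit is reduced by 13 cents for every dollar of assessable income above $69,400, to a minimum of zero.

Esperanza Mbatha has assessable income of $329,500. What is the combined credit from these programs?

$1,050

Child Tax Credit: $329,500 is below the $333,900 cutoff, so the full $1,050 applies.
Retirement Saver's Credit: $329,500 is at or above $272,600, so the credit is $0.
Tuition Credit: 13% of the $260,100 excess over $69,400 is $33,813 ≥ base, so the credit is $0.
Total: $1,050 + $0 + $0 = $1,050.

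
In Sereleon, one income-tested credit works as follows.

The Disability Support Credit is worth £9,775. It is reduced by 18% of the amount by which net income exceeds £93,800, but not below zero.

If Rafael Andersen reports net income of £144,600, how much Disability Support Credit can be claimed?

Disability Support Credit: 18% of the £50,800 excess over £93,800 is £9,144; credit = £9,775 − £9,144 = £631.

£631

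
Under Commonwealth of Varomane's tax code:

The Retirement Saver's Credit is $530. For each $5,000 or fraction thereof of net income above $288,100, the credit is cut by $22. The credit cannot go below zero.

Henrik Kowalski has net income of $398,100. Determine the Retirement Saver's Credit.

Retirement Saver's Credit: income exceeds $288,100 by $110,000, which is 22 full-or-partial $5,000 increments; reduction = 22 × $22 = $484, leaving $46.

$46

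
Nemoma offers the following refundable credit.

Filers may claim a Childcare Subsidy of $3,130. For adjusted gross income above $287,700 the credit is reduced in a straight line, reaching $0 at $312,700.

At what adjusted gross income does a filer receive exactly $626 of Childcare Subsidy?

$307,700

$626 is 626/3,130 of the full $3,130, so 2,504/3,130 of the $25,000 range has been used: income = $287,700 + $25,000 × 2,504/3,130 = $307,700.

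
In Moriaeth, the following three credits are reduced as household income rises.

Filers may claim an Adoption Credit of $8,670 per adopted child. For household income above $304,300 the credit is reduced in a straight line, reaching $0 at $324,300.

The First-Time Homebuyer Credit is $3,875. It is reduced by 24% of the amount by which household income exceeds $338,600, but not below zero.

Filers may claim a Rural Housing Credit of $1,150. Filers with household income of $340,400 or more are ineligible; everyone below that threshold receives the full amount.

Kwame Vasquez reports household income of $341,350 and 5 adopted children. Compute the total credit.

Adoption Credit: base = 5 × $8,670 = $43,350. $341,350 is at or above $324,300, so the credit is $0.
First-Time Homebuyer Credit: 24% of the $2,750 excess over $338,600 is $660; credit = $3,875 − $660 = $3,215.
Rural Housing Credit: $341,350 meets or exceeds the $340,400 cutoff, so the credit is $0.
Total: $0 + $3,215 + $0 = $3,215.

$3,215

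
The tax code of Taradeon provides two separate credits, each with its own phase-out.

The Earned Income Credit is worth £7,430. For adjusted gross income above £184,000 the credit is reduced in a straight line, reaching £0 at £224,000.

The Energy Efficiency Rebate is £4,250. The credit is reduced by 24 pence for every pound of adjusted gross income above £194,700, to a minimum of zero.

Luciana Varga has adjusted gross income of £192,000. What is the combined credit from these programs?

£10,194

Earned Income Credit: £192,000 is £8,000 into a £40,000 phase-out range, leaving 32,000/40,000 of the credit: £7,430 × 32,000/40,000 = £5,944.
Energy Efficiency Rebate: £192,000 is at or below the £194,700 threshold, so the full £4,250 applies.
Total: £5,944 + £4,250 = £10,194.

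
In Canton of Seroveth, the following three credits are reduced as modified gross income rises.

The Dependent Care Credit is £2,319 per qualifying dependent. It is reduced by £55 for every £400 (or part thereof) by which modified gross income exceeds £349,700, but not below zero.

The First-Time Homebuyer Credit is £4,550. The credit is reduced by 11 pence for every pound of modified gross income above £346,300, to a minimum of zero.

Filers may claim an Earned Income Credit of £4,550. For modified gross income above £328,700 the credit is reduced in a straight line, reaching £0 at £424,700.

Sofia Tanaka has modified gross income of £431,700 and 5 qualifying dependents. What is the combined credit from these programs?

Dependent Care Credit: base = 5 × £2,319 = £11,595. income exceeds £349,700 by £82,000, which is 205 full-or-partial £400 increments; reduction = 205 × £55 = £11,275, leaving £320.
First-Time Homebuyer Credit: 11% of the £85,400 excess over £346,300 is £9,394 ≥ base, so the credit is £0.
Earned Income Credit: £431,700 is at or above £424,700, so the credit is £0.
Total: £320 + £0 + £0 = £320.

£320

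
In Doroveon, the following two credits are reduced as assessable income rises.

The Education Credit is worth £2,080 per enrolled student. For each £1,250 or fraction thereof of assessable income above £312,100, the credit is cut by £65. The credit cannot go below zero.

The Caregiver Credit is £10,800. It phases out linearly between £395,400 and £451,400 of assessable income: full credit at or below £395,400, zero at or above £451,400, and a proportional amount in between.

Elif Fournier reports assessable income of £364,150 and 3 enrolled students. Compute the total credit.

Education Credit: base = 3 × £2,080 = £6,240. income exceeds £312,100 by £52,050, which is 42 full-or-partial £1,250 increments; reduction = 42 × £65 = £2,730, leaving £3,510.
Caregiver Credit: £364,150 is at or below the £395,400 threshold, so the full £10,800 applies.
Total: £3,510 + £10,800 = £14,310.

£14,310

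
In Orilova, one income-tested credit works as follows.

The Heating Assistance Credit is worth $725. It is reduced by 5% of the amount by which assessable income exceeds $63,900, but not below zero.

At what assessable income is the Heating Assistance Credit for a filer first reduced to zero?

$78,400

The credit falls by 5% of each dollar above $63,900, so it reaches zero when the excess is $725 / 5% = $14,500: income = $63,900 + $14,500 = $78,400.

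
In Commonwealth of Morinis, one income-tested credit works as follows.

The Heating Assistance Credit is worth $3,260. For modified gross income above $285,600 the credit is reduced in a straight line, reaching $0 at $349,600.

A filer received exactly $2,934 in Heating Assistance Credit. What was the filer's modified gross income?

$292,000

$2,934 is 2,934/3,260 of the full $3,260, so 326/3,260 of the $64,000 range has been used: income = $285,600 + $64,000 × 326/3,260 = $292,000.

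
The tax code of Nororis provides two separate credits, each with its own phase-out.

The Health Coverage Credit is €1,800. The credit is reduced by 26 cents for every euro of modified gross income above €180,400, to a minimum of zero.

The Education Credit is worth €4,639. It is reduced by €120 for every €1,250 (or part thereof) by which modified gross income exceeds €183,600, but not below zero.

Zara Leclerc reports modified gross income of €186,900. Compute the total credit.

Health Coverage Credit: 26% of the €6,500 excess over €180,400 is €1,690; credit = €1,800 − €1,690 = €110.
Education Credit: income exceeds €183,600 by €3,300, which is 3 full-or-partial €1,250 increments; reduction = 3 × €120 = €360, leaving €4,279.
Total: €110 + €4,279 = €4,389.

€4,389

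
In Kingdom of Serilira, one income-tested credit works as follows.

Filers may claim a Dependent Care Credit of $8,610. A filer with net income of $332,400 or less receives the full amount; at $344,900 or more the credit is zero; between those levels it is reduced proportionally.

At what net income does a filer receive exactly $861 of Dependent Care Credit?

$861 is 861/8,610 of the full $8,610, so 7,749/8,610 of the $12,500 range has been used: income = $332,400 + $12,500 × 7,749/8,610 = $343,650.

$343,650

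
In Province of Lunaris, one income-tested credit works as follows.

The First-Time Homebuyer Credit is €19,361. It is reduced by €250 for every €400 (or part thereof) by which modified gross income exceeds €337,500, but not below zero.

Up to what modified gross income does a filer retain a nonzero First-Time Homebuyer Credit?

€368,300

After 77 increments the reduction is 77 × €250 = €19,250, leaving €111; one more increment wipes it out. Increment 77 ends at excess 77 × €400 = €30,800, so the highest qualifying income is €337,500 + €30,800 = €368,300.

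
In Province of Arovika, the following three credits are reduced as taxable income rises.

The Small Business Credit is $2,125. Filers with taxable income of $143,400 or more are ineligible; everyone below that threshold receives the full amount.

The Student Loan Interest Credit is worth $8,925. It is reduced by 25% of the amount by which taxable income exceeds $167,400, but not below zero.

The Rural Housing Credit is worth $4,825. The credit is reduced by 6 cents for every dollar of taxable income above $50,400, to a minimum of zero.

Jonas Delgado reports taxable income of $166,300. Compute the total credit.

Small Business Credit: $166,300 meets or exceeds the $143,400 cutoff, so the credit is $0.
Student Loan Interest Credit: $166,300 is at or below the $167,400 threshold, so the full $8,925 applies.
Rural Housing Credit: 6% of the $115,900 excess over $50,400 is $6,954 ≥ base, so the credit is $0.
Total: $0 + $8,925 + $0 = $8,925.

$8,925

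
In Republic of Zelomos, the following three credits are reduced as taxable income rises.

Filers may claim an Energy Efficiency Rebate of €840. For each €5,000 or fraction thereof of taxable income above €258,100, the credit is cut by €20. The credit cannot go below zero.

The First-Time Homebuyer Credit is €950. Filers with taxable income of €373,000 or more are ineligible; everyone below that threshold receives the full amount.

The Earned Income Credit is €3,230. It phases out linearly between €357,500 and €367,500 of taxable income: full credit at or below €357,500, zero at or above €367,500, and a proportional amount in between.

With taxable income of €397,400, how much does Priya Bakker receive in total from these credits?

Energy Efficiency Rebate: income exceeds €258,100 by €139,300, which is 28 full-or-partial €5,000 increments; reduction = 28 × €20 = €560, leaving €280.
First-Time Homebuyer Credit: €397,400 meets or exceeds the €373,000 cutoff, so the credit is €0.
Earned Income Credit: €397,400 is at or above €367,500, so the credit is €0.
Total: €280 + €0 + €0 = €280.

€280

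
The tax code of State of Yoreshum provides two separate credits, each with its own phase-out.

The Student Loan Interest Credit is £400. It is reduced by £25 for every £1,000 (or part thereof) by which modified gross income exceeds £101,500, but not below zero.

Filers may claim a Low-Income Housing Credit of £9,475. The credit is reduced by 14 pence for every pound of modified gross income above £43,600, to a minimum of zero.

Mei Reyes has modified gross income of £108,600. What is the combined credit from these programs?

Student Loan Interest Credit: income exceeds £101,500 by £7,100, which is 8 full-or-partial £1,000 increments; reduction = 8 × £25 = £200, leaving £200.
Low-Income Housing Credit: 14% of the £65,000 excess over £43,600 is £9,100; credit = £9,475 − £9,100 = £375.
Total: £200 + £375 = £575.

£575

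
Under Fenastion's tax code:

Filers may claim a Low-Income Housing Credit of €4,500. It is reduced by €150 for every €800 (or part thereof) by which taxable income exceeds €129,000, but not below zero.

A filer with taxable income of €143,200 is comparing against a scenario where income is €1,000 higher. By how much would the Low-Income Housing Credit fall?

At €143,200 — income exceeds €129,000 by €14,200, which is 18 full-or-partial €800 increments; reduction = 18 × €150 = €2,700, leaving €1,800.
At €144,200 — income exceeds €129,000 by €15,200, which is 19 full-or-partial €800 increments; reduction = 19 × €150 = €2,850, leaving €1,650.
Lost: €1,800 − €1,650 = €150.

€150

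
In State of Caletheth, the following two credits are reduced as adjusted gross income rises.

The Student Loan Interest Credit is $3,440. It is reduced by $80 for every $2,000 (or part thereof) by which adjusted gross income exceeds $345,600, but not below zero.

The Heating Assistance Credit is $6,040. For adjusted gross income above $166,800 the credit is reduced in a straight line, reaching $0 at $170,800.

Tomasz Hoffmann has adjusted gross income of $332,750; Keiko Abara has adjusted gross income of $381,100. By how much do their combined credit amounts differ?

Tomasz ($332,750): Student Loan Interest Credit: $332,750 is at or below the $345,600 threshold, so the full $3,440 applies. Heating Assistance Credit: $332,750 is at or above $170,800, so the credit is $0. total $3,440 + $0 = $3,440
Keiko ($381,100): Student Loan Interest Credit: income exceeds $345,600 by $35,500, which is 18 full-or-partial $2,000 increments; reduction = 18 × $80 = $1,440, leaving $2,000. Heating Assistance Credit: $381,100 is at or above $170,800, so the credit is $0. total $2,000 + $0 = $2,000
Difference: |$3,440 − $2,000| = $1,440.

$1,440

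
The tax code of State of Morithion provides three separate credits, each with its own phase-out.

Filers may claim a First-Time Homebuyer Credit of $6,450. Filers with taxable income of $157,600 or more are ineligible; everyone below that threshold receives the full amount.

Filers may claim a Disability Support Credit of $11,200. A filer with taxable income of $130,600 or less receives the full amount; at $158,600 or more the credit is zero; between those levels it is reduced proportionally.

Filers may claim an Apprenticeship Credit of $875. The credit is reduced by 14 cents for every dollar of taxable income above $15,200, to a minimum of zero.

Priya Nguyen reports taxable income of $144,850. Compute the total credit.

First-Time Homebuyer Credit: $144,850 is below the $157,600 cutoff, so the full $6,450 applies.
Disability Support Credit: $144,850 is $14,250 into a $28,000 phase-out range, leaving 13,750/28,000 of the credit: $11,200 × 13,750/28,000 = $5,500.
Apprenticeship Credit: 14% of the $129,650 excess over $15,200 is $18,151 ≥ base, so the credit is $0.
Total: $6,450 + $5,500 + $0 = $11,950.

$11,950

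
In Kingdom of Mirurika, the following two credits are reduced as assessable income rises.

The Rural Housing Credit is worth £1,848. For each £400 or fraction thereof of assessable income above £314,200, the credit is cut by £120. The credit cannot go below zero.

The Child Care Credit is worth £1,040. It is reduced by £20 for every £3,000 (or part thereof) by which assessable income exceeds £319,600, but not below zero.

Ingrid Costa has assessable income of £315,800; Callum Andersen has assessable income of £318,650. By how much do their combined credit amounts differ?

£960

Ingrid (£315,800): Rural Housing Credit: income exceeds £314,200 by £1,600, which is 4 full-or-partial £400 increments; reduction = 4 × £120 = £480, leaving £1,368. Child Care Credit: £315,800 is at or below the £319,600 threshold, so the full £1,040 applies. total £1,368 + £1,040 = £2,408
Callum (£318,650): Rural Housing Credit: income exceeds £314,200 by £4,450, which is 12 full-or-partial £400 increments; reduction = 12 × £120 = £1,440, leaving £408. Child Care Credit: £318,650 is at or below the £319,600 threshold, so the full £1,040 applies. total £408 + £1,040 = £1,448
Difference: |£2,408 − £1,448| = £960.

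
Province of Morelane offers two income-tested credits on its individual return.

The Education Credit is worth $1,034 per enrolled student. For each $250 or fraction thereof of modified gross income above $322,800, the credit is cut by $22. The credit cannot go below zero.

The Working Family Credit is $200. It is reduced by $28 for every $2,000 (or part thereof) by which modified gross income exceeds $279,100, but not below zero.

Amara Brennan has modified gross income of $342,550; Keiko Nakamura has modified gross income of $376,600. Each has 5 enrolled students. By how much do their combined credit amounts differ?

Amara ($342,550): Education Credit: base = 5 × $1,034 = $5,170. income exceeds $322,800 by $19,750, which is 79 full-or-partial $250 increments; reduction = 79 × $22 = $1,738, leaving $3,432. Working Family Credit: income exceeds $279,100 by $63,450 → 32 increments × $28 = $896 ≥ base, so the credit is $0. total $3,432 + $0 = $3,432
Keiko ($376,600): Education Credit: base = 5 × $1,034 = $5,170. income exceeds $322,800 by $53,800, which is 216 full-or-partial $250 increments; reduction = 216 × $22 = $4,752, leaving $418. Working Family Credit: income exceeds $279,100 by $97,500 → 49 increments × $28 = $1,372 ≥ base, so the credit is $0. total $418 + $0 = $418
Difference: |$3,432 − $418| = $3,014.

$3,014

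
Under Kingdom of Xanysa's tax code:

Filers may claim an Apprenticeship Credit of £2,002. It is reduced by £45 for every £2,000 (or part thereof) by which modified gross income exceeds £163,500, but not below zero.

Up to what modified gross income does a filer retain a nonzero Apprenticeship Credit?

£251,500

After 44 increments the reduction is 44 × £45 = £1,980, leaving £22; one more increment wipes it out. Increment 44 ends at excess 44 × £2,000 = £88,000, so the highest qualifying income is £163,500 + £88,000 = £251,500.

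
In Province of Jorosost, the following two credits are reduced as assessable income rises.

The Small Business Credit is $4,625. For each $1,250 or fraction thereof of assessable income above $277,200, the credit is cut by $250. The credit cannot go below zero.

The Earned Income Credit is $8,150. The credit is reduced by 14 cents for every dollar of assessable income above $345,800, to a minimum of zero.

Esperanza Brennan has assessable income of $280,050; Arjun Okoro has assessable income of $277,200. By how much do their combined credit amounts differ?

Esperanza ($280,050): Small Business Credit: income exceeds $277,200 by $2,850, which is 3 full-or-partial $1,250 increments; reduction = 3 × $250 = $750, leaving $3,875. Earned Income Credit: $280,050 is at or below the $345,800 threshold, so the full $8,150 applies. total $3,875 + $8,150 = $12,025
Arjun ($277,200): Small Business Credit: $277,200 is at or below the $277,200 threshold, so the full $4,625 applies. Earned Income Credit: $277,200 is at or below the $345,800 threshold, so the full $8,150 applies. total $4,625 + $8,150 = $12,775
Difference: |$12,025 − $12,775| = $750.

$750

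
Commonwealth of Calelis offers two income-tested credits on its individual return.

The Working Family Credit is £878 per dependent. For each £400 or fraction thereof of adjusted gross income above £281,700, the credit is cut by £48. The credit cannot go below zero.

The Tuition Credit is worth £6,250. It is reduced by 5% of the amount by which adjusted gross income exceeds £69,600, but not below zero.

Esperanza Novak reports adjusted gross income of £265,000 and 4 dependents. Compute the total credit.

Working Family Credit: base = 4 × £878 = £3,512. £265,000 is at or below the £281,700 threshold, so the full £3,512 applies.
Tuition Credit: 5% of the £195,400 excess over £69,600 is £9,770 ≥ base, so the credit is £0.
Total: £3,512 + £0 = £3,512.

£3,512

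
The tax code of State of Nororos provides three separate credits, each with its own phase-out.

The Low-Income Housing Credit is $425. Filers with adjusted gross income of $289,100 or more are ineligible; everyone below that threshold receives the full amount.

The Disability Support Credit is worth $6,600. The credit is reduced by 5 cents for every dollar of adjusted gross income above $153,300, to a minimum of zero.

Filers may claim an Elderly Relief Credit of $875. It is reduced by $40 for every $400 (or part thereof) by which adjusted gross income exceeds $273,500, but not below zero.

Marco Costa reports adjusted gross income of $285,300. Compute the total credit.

Low-Income Housing Credit: $285,300 is below the $289,100 cutoff, so the full $425 applies.
Disability Support Credit: 5% of the $132,000 excess over $153,300 is $6,600 ≥ base, so the credit is $0.
Elderly Relief Credit: income exceeds $273,500 by $11,800 → 30 increments × $40 = $1,200 ≥ base, so the credit is $0.
Total: $425 + $0 + $0 = $425.

$425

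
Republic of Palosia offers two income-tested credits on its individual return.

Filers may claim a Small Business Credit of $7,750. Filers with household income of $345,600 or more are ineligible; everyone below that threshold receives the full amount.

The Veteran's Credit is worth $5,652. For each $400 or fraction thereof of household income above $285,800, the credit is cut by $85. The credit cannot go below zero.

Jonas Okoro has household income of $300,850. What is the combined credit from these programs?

$10,172

Small Business Credit: $300,850 is below the $345,600 cutoff, so the full $7,750 applies.
Veteran's Credit: income exceeds $285,800 by $15,050, which is 38 full-or-partial $400 increments; reduction = 38 × $85 = $3,230, leaving $2,422.
Total: $7,750 + $2,422 = $10,172.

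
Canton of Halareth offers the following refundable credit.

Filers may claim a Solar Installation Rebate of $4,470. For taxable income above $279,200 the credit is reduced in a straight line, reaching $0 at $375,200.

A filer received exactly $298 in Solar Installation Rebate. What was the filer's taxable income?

$298 is 298/4,470 of the full $4,470, so 4,172/4,470 of the $96,000 range has been used: income = $279,200 + $96,000 × 4,172/4,470 = $368,800.

$368,800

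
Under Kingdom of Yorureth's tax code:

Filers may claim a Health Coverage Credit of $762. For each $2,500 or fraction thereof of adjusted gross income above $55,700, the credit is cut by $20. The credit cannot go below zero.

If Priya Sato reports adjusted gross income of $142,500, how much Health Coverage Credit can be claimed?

$62

Health Coverage Credit: income exceeds $55,700 by $86,800, which is 35 full-or-partial $2,500 increments; reduction = 35 × $20 = $700, leaving $62.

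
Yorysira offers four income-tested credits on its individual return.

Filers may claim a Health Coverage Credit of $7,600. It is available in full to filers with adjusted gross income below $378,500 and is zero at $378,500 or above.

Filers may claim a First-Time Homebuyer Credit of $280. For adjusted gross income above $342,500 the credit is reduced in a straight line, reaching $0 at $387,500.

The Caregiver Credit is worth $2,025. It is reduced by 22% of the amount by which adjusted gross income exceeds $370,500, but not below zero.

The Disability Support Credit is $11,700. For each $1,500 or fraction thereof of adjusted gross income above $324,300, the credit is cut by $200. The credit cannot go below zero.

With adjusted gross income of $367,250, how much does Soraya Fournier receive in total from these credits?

Health Coverage Credit: $367,250 is below the $378,500 cutoff, so the full $7,600 applies.
First-Time Homebuyer Credit: $367,250 is $24,750 into a $45,000 phase-out range, leaving 20,250/45,000 of the credit: $280 × 20,250/45,000 = $126.
Caregiver Credit: $367,250 is at or below the $370,500 threshold, so the full $2,025 applies.
Disability Support Credit: income exceeds $324,300 by $42,950, which is 29 full-or-partial $1,500 increments; reduction = 29 × $200 = $5,800, leaving $5,900.
Total: $7,600 + $126 + $2,025 + $5,900 = $15,651.

$15,651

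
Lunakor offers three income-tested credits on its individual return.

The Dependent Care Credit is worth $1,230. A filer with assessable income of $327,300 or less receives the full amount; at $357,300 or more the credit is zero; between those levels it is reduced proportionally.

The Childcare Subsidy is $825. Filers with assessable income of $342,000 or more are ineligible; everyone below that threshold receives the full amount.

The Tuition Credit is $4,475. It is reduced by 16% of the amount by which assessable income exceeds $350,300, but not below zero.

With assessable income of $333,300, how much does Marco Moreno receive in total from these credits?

$6,284

Dependent Care Credit: $333,300 is $6,000 into a $30,000 phase-out range, leaving 24,000/30,000 of the credit: $1,230 × 24,000/30,000 = $984.
Childcare Subsidy: $333,300 is below the $342,000 cutoff, so the full $825 applies.
Tuition Credit: $333,300 is at or below the $350,300 threshold, so the full $4,475 applies.
Total: $984 + $825 + $4,475 = $6,284.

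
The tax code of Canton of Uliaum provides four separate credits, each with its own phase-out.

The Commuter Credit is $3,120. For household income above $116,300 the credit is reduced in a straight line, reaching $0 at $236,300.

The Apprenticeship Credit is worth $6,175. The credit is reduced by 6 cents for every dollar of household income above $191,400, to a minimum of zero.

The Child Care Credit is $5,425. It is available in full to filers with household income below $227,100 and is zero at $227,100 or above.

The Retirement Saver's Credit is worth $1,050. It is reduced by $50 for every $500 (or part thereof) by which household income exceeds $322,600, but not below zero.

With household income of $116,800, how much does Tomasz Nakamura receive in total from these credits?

Commuter Credit: $116,800 is $500 into a $120,000 phase-out range, leaving 119,500/120,000 of the credit: $3,120 × 119,500/120,000 = $3,107.
Apprenticeship Credit: $116,800 is at or below the $191,400 threshold, so the full $6,175 applies.
Child Care Credit: $116,800 is below the $227,100 cutoff, so the full $5,425 applies.
Retirement Saver's Credit: $116,800 is at or below the $322,600 threshold, so the full $1,050 applies.
Total: $3,107 + $6,175 + $5,425 + $1,050 = $15,757.

$15,757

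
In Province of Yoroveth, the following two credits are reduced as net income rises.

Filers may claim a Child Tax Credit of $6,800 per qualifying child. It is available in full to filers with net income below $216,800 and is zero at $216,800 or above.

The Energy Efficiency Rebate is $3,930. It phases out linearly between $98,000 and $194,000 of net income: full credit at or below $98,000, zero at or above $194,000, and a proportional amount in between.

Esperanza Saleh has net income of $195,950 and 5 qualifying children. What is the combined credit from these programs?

$34,000

Child Tax Credit: base = 5 × $6,800 = $34,000. $195,950 is below the $216,800 cutoff, so the full $34,000 applies.
Energy Efficiency Rebate: $195,950 is at or above $194,000, so the credit is $0.
Total: $34,000 + $0 = $34,000.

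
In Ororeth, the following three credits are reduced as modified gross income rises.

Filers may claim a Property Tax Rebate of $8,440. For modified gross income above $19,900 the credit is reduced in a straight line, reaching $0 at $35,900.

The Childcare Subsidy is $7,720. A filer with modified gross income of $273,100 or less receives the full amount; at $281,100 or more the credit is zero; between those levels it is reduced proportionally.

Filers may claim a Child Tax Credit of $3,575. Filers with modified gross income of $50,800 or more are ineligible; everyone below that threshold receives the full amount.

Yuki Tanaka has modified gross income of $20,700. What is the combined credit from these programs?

Property Tax Rebate: $20,700 is $800 into a $16,000 phase-out range, leaving 15,200/16,000 of the credit: $8,440 × 15,200/16,000 = $8,018.
Childcare Subsidy: $20,700 is at or below the $273,100 threshold, so the full $7,720 applies.
Child Tax Credit: $20,700 is below the $50,800 cutoff, so the full $3,575 applies.
Total: $8,018 + $7,720 + $3,575 = $19,313.

$19,313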